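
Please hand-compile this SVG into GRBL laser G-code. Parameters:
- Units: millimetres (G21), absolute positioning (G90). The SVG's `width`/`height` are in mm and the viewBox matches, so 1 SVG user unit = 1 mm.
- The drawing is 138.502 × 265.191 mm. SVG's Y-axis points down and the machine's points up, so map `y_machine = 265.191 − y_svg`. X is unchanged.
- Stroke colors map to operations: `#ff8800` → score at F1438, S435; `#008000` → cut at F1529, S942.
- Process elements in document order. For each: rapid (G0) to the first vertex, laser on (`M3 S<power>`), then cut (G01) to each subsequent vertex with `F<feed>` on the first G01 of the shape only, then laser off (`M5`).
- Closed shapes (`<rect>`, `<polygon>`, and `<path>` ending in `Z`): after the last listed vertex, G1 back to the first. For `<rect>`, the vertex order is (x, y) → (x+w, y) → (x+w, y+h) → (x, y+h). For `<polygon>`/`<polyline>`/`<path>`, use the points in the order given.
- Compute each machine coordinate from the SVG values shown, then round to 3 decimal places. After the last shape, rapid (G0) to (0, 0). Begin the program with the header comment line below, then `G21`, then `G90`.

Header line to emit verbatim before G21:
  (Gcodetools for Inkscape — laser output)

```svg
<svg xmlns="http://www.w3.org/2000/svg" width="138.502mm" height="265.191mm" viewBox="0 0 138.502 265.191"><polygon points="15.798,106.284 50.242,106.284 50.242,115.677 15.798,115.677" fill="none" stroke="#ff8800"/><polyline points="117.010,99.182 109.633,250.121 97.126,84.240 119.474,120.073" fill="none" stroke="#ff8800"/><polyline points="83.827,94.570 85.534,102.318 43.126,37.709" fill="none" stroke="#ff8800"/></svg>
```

Since the viewBox matches the mm dimensions, user units are millimetres directly. The only transform is the Y-flip y_m = 265.191 − y_svg.

Shape 1 is a rectangle drawn with `<polygon>`. Its stroke #ff8800 means score at S435, F1438. After flipping Y the toolpath is (15.798,158.907) → (50.242,158.907) → (50.242,149.514) → (15.798,149.514) → (15.798,158.907), returning to the start.

Shape 2 is a open polyline drawn with `<polyline>`. Its stroke #ff8800 means score at S435, F1438. After flipping Y the toolpath is (117.010,166.009) → (109.633,15.070) → (97.126,180.951) → (119.474,145.118).

Shape 3 is a open polyline drawn with `<polyline>`. Its stroke #ff8800 means score at S435, F1438. After flipping Y the toolpath is (83.827,170.621) → (85.534,162.873) → (43.126,227.482).

(Gcodetools for Inkscape — laser output)
G21
G90
G0 X15.798 Y158.907
M3 S435
G01 X50.242 Y158.907 F1438
G01 X50.242 Y149.514
G01 X15.798 Y149.514
G01 X15.798 Y158.907
M5
G0 X117.010 Y166.009
M3 S435
G01 X109.633 Y15.070 F1438
G01 X97.126 Y180.951
G01 X119.474 Y145.118
M5
G0 X83.827 Y170.621
M3 S435
G01 X85.534 Y162.873 F1438
G01 X43.126 Y227.482
M5
G0 X0.000 Y0.000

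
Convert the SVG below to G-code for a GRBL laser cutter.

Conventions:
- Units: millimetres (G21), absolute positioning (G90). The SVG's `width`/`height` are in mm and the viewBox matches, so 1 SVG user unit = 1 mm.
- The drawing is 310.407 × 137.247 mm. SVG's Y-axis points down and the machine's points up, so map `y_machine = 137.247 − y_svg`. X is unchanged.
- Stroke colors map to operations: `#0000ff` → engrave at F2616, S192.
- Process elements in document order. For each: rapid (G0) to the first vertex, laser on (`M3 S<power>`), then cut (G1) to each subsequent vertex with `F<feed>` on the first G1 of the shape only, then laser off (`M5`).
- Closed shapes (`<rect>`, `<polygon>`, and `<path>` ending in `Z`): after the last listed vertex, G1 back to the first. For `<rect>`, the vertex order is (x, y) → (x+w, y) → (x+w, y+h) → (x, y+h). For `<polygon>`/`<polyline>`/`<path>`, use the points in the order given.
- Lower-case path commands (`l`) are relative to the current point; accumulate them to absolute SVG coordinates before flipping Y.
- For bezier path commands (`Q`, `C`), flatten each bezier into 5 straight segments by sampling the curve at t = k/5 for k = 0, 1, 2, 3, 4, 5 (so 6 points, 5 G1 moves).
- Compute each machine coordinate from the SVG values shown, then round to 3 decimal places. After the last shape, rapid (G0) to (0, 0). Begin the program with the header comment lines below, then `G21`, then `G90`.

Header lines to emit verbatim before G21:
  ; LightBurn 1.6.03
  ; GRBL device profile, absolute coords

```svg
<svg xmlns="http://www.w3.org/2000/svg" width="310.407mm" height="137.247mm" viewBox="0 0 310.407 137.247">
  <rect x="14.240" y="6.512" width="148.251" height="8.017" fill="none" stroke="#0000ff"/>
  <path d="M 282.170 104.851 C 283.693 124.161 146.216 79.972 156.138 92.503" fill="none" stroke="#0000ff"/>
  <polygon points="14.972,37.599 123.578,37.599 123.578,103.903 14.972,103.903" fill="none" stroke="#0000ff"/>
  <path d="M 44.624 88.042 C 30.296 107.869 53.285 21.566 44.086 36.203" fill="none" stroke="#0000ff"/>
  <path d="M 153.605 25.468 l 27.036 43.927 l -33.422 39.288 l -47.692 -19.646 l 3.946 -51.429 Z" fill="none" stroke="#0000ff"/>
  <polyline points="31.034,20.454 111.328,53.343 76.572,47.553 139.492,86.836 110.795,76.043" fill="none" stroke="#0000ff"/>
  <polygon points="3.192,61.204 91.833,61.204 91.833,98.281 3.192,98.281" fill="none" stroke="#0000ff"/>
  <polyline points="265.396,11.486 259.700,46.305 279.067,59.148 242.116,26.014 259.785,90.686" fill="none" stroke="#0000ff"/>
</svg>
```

1 u = 1 mm; y_m = 137.247 − y.

[1] `<rect>` rectangle, #0000ff→engrave S192 F2616: (14.240,130.735) → (162.491,130.735) → (162.491,122.718) → (14.240,122.718) → (14.240,130.735) (closed)

[2] `<path>` cubic bezier, #0000ff→engrave S192 F2616: (282.170,32.396) → (268.695,27.468) → (235.607,32.010) → (196.654,40.250) → (165.581,46.418) → (156.138,44.744)

[3] `<polygon>` rectangle, #0000ff→engrave S192 F2616: (14.972,99.648) → (123.578,99.648) → (123.578,33.344) → (14.972,33.344) → (14.972,99.648) (closed)

[4] `<path>` cubic bezier, #0000ff→engrave S192 F2616: (44.624,49.205) → (39.949,48.388) → (40.894,63.103) → (44.123,83.410) → (46.299,99.370) → (44.086,101.044)

[5] `<path>` regular polygon, #0000ff→engrave S192 F2616: (153.605,111.779) → (180.641,67.852) → (147.219,28.564) → (99.527,48.210) → (103.473,99.639) → (153.605,111.779) (closed)

[6] `<polyline>` open polyline, #0000ff→engrave S192 F2616: (31.034,116.793) → (111.328,83.904) → (76.572,89.694) → (139.492,50.411) → (110.795,61.204)

[7] `<polygon>` rectangle, #0000ff→engrave S192 F2616: (3.192,76.043) → (91.833,76.043) → (91.833,38.966) → (3.192,38.966) → (3.192,76.043) (closed)

[8] `<polyline>` open polyline, #0000ff→engrave S192 F2616: (265.396,125.761) → (259.700,90.942) → (279.067,78.099) → (242.116,111.233) → (259.785,46.561)

; LightBurn 1.6.03
; GRBL device profile, absolute coords
G21
G90
G0 X14.240 Y130.735
M3 S192
G1 X162.491 Y130.735 F2616
G1 X162.491 Y122.718
G1 X14.240 Y122.718
G1 X14.240 Y130.735
M5
G0 X282.170 Y32.396
M3 S192
G1 X268.695 Y27.468 F2616
G1 X235.607 Y32.010
G1 X196.654 Y40.250
G1 X165.581 Y46.418
G1 X156.138 Y44.744
M5
G0 X14.972 Y99.648
M3 S192
G1 X123.578 Y99.648 F2616
G1 X123.578 Y33.344
G1 X14.972 Y33.344
G1 X14.972 Y99.648
M5
G0 X44.624 Y49.205
M3 S192
G1 X39.949 Y48.388 F2616
G1 X40.894 Y63.103
G1 X44.123 Y83.410
G1 X46.299 Y99.370
G1 X44.086 Y101.044
M5
G0 X153.605 Y111.779
M3 S192
G1 X180.641 Y67.852 F2616
G1 X147.219 Y28.564
G1 X99.527 Y48.210
G1 X103.473 Y99.639
G1 X153.605 Y111.779
M5
G0 X31.034 Y116.793
M3 S192
G1 X111.328 Y83.904 F2616
G1 X76.572 Y89.694
G1 X139.492 Y50.411
G1 X110.795 Y61.204
M5
G0 X3.192 Y76.043
M3 S192
G1 X91.833 Y76.043 F2616
G1 X91.833 Y38.966
G1 X3.192 Y38.966
G1 X3.192 Y76.043
M5
G0 X265.396 Y125.761
M3 S192
G1 X259.700 Y90.942 F2616
G1 X279.067 Y78.099
G1 X242.116 Y111.233
G1 X259.785 Y46.561
M5
G0 X0.000 Y0.000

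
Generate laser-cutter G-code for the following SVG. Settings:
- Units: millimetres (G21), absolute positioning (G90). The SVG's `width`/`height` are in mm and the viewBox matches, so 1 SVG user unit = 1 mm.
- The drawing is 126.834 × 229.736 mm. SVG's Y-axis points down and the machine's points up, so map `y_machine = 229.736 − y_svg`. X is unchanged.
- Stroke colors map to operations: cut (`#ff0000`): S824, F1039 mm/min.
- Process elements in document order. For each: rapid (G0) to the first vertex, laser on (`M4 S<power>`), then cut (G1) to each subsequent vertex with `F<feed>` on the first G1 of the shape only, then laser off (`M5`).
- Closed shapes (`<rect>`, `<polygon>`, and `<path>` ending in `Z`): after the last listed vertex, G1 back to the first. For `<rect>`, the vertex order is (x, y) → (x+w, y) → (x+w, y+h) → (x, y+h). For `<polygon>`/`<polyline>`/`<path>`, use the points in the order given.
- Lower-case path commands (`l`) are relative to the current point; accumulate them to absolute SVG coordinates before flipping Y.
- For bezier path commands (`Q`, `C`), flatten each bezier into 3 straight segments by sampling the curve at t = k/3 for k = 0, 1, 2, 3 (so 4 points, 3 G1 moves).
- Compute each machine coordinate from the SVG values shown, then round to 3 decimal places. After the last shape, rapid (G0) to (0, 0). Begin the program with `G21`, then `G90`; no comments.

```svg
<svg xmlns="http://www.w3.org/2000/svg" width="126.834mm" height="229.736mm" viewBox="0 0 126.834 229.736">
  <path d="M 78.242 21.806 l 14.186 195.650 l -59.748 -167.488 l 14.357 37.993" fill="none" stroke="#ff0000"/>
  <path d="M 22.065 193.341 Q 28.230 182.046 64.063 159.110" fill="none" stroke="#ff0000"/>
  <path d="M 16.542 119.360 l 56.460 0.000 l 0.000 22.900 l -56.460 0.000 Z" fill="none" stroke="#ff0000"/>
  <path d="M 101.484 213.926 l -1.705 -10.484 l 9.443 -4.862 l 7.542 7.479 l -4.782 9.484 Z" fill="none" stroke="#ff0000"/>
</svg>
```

G21
G90
G0 X78.242 Y207.930
M4 S824
G1 X92.428 Y12.280 F1039
G1 X32.680 Y179.768
G1 X47.037 Y141.775
M5
G0 X22.065 Y36.395
M4 S824
G1 X29.471 Y45.218 F1039
G1 X43.471 Y56.629
G1 X64.063 Y70.626
M5
G0 X16.542 Y110.376
M4 S824
G1 X73.002 Y110.376 F1039
G1 X73.002 Y87.476
G1 X16.542 Y87.476
G1 X16.542 Y110.376
M5
G0 X101.484 Y15.810
M4 S824
G1 X99.779 Y26.294 F1039
G1 X109.222 Y31.156
G1 X116.764 Y23.677
G1 X111.982 Y14.193
G1 X101.484 Y15.810
M5
G0 X0.000 Y0.000

1 u = 1 mm; y_m = 229.736 − y.

[1] `<path>` open polyline, #ff0000→cut S824 F1039: (78.242,207.930) → (92.428,12.280) → (32.680,179.768) → (47.037,141.775)

[2] `<path>` quadratic bezier, #ff0000→cut S824 F1039: (22.065,36.395) → (29.471,45.218) → (43.471,56.629) → (64.063,70.626)

[3] `<path>` rectangle, #ff0000→cut S824 F1039: (16.542,110.376) → (73.002,110.376) → (73.002,87.476) → (16.542,87.476) → (16.542,110.376) (closed)

[4] `<path>` regular polygon, #ff0000→cut S824 F1039: (101.484,15.810) → (99.779,26.294) → (109.222,31.156) → (116.764,23.677) → (111.982,14.193) → (101.484,15.810) (closed)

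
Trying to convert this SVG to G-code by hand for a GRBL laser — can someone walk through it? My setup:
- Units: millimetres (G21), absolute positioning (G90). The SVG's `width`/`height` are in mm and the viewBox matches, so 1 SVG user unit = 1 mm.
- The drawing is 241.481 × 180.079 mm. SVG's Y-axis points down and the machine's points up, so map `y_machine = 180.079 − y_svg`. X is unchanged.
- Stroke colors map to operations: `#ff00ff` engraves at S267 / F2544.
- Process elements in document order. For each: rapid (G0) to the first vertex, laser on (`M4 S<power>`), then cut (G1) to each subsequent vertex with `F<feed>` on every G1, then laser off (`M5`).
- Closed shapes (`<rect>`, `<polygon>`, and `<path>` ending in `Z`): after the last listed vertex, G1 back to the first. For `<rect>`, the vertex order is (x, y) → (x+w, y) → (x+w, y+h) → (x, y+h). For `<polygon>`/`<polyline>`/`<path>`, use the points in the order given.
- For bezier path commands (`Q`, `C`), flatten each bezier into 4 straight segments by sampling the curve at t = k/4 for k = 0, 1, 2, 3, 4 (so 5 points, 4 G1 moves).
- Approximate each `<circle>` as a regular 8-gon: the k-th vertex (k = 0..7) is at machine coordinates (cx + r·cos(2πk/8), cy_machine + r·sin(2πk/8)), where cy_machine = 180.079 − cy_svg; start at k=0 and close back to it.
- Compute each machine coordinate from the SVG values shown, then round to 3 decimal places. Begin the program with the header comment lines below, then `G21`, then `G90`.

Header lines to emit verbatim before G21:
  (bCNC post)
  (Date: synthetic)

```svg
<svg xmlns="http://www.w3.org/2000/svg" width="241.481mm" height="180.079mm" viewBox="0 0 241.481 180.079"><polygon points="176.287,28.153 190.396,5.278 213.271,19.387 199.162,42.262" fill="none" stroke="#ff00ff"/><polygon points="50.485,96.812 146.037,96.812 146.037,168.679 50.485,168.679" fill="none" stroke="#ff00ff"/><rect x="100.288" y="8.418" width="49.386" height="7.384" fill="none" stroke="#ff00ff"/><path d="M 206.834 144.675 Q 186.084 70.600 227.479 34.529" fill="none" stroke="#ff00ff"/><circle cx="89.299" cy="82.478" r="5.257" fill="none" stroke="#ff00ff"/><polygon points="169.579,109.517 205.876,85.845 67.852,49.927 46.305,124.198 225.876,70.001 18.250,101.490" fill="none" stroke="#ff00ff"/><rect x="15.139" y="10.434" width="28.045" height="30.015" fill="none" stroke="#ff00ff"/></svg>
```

(bCNC post)
(Date: synthetic)
G21
G90
G0 X176.287 Y151.926
M4 S267
G1 X190.396 Y174.801 F2544
G1 X213.271 Y160.692 F2544
G1 X199.162 Y137.817 F2544
G1 X176.287 Y151.926 F2544
M5
G0 X50.485 Y83.267
M4 S267
G1 X146.037 Y83.267 F2544
G1 X146.037 Y11.400 F2544
G1 X50.485 Y11.400 F2544
G1 X50.485 Y83.267 F2544
M5
G0 X100.288 Y171.661
M4 S267
G1 X149.674 Y171.661 F2544
G1 X149.674 Y164.277 F2544
G1 X100.288 Y164.277 F2544
G1 X100.288 Y171.661 F2544
M5
G0 X206.834 Y35.404
M4 S267
G1 X200.343 Y70.066 F2544
G1 X201.620 Y99.978 F2544
G1 X210.666 Y125.139 F2544
G1 X227.479 Y145.550 F2544
M5
G0 X94.556 Y97.601
M4 S267
G1 X93.016 Y101.318 F2544
G1 X89.299 Y102.858 F2544
G1 X85.582 Y101.318 F2544
G1 X84.042 Y97.601 F2544
G1 X85.582 Y93.884 F2544
G1 X89.299 Y92.344 F2544
G1 X93.016 Y93.884 F2544
G1 X94.556 Y97.601 F2544
M5
G0 X169.579 Y70.562
M4 S267
G1 X205.876 Y94.234 F2544
G1 X67.852 Y130.152 F2544
G1 X46.305 Y55.881 F2544
G1 X225.876 Y110.078 F2544
G1 X18.250 Y78.589 F2544
G1 X169.579 Y70.562 F2544
M5
G0 X15.139 Y169.645
M4 S267
G1 X43.184 Y169.645 F2544
G1 X43.184 Y139.630 F2544
G1 X15.139 Y139.630 F2544
G1 X15.139 Y169.645 F2544
M5

1 u = 1 mm; y_m = 180.079 − y.

[1] `<polygon>` regular polygon, #ff00ff→engrave S267 F2544: (176.287,151.926) → (190.396,174.801) → (213.271,160.692) → (199.162,137.817) → (176.287,151.926) (closed)

[2] `<polygon>` rectangle, #ff00ff→engrave S267 F2544: (50.485,83.267) → (146.037,83.267) → (146.037,11.400) → (50.485,11.400) → (50.485,83.267) (closed)

[3] `<rect>` rectangle, #ff00ff→engrave S267 F2544: (100.288,171.661) → (149.674,171.661) → (149.674,164.277) → (100.288,164.277) → (100.288,171.661) (closed)

[4] `<path>` quadratic bezier, #ff00ff→engrave S267 F2544: (206.834,35.404) → (200.343,70.066) → (201.620,99.978) → (210.666,125.139) → (227.479,145.550)

[5] `<circle>` circle, #ff00ff→engrave S267 F2544: (94.556,97.601) → (93.016,101.318) → (89.299,102.858) → (85.582,101.318) → (84.042,97.601) → (85.582,93.884) → (89.299,92.344) → (93.016,93.884) → (94.556,97.601) (closed)

[6] `<polygon>` closed polygon, #ff00ff→engrave S267 F2544: (169.579,70.562) → (205.876,94.234) → (67.852,130.152) → (46.305,55.881) → (225.876,110.078) → (18.250,78.589) → (169.579,70.562) (closed)

[7] `<rect>` rectangle, #ff00ff→engrave S267 F2544: (15.139,169.645) → (43.184,169.645) → (43.184,139.630) → (15.139,139.630) → (15.139,169.645) (closed)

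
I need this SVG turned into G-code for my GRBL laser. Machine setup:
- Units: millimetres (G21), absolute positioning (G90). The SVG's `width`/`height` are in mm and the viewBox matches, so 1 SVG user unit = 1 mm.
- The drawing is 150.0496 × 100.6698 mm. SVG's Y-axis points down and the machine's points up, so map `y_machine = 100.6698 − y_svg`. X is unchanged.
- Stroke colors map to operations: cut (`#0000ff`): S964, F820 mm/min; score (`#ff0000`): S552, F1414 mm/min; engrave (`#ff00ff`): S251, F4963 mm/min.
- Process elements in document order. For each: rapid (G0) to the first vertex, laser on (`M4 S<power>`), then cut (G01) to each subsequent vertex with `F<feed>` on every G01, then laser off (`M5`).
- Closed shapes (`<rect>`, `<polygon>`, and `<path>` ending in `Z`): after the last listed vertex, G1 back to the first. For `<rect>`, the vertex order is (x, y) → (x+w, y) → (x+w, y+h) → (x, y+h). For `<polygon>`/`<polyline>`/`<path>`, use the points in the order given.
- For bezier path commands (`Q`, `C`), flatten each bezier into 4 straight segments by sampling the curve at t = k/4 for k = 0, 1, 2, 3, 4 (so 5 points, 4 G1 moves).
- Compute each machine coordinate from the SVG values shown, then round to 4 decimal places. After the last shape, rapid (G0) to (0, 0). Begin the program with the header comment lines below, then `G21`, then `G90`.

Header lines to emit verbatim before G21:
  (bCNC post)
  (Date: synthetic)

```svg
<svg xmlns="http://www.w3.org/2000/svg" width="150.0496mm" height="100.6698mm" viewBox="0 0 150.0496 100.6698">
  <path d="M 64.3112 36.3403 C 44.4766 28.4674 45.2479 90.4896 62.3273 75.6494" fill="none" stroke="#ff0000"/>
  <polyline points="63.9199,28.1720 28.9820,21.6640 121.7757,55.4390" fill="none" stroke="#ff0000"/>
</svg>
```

1 u = 1 mm; y_m = 100.6698 − y.

[1] `<path>` cubic bezier, #ff0000→score S552 F1414: (64.3112,64.3295) → (53.2317,59.4219) → (49.4765,42.0622) → (52.6427,26.0089) → (62.3273,25.0204)

[2] `<polyline>` open polyline, #ff0000→score S552 F1414: (63.9199,72.4978) → (28.9820,79.0058) → (121.7757,45.2308)

(bCNC post)
(Date: synthetic)
G21
G90
G0 X64.3112 Y64.3295
M4 S552
G01 X53.2317 Y59.4219 F1414
G01 X49.4765 Y42.0622 F1414
G01 X52.6427 Y26.0089 F1414
G01 X62.3273 Y25.0204 F1414
M5
G0 X63.9199 Y72.4978
M4 S552
G01 X28.9820 Y79.0058 F1414
G01 X121.7757 Y45.2308 F1414
M5
G0 X0.0000 Y0.0000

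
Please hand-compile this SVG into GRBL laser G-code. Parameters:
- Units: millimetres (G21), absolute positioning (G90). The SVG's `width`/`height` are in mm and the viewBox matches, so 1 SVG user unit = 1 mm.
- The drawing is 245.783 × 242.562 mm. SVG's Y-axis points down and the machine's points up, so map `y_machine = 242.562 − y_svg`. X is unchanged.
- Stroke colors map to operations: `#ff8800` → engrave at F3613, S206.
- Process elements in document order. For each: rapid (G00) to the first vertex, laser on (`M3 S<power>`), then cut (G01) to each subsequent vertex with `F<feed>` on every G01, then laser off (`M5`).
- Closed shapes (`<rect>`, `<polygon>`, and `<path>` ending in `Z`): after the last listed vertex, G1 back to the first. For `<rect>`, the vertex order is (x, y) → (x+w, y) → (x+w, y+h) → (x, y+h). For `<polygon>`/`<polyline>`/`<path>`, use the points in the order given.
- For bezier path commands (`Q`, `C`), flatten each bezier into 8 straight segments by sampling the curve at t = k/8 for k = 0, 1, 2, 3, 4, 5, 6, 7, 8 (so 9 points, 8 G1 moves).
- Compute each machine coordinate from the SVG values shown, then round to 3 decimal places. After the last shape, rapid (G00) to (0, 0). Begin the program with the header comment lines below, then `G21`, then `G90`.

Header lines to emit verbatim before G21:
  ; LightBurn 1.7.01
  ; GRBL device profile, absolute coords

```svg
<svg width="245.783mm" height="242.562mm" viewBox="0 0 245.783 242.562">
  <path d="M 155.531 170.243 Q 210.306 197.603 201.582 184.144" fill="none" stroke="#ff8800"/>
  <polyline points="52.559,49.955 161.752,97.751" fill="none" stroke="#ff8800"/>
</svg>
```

viewBox `0 0 245.783 242.562` with mm width/height → 1 unit = 1 mm. Flip: y_m = 242.562 − y_svg.

**Shape 1** — `<path>` quadratic bezier, stroke `#ff8800` → engrave (S206, F3613). Control points (SVG): P0=(155.531,170.243), P1=(210.306,197.603), P2=(201.582,184.144); sampled at t=k/8. Machine vertices: (155.531,72.319) → (168.233,66.117) → (178.950,61.190) → (187.683,57.539) → (194.431,55.164) → (199.195,54.064) → (201.975,54.240) → (202.771,55.691) → (201.582,58.418). Open path.

**Shape 2** — `<polyline>` line segment, stroke `#ff8800` → engrave (S206, F3613). Machine vertices: (52.559,192.607) → (161.752,144.811). Open path.

; LightBurn 1.7.01
; GRBL device profile, absolute coords
G21
G90
G00 X155.531 Y72.319
M3 S206
G01 X168.233 Y66.117 F3613
G01 X178.950 Y61.190 F3613
G01 X187.683 Y57.539 F3613
G01 X194.431 Y55.164 F3613
G01 X199.195 Y54.064 F3613
G01 X201.975 Y54.240 F3613
G01 X202.771 Y55.691 F3613
G01 X201.582 Y58.418 F3613
M5
G00 X52.559 Y192.607
M3 S206
G01 X161.752 Y144.811 F3613
M5
G00 X0.000 Y0.000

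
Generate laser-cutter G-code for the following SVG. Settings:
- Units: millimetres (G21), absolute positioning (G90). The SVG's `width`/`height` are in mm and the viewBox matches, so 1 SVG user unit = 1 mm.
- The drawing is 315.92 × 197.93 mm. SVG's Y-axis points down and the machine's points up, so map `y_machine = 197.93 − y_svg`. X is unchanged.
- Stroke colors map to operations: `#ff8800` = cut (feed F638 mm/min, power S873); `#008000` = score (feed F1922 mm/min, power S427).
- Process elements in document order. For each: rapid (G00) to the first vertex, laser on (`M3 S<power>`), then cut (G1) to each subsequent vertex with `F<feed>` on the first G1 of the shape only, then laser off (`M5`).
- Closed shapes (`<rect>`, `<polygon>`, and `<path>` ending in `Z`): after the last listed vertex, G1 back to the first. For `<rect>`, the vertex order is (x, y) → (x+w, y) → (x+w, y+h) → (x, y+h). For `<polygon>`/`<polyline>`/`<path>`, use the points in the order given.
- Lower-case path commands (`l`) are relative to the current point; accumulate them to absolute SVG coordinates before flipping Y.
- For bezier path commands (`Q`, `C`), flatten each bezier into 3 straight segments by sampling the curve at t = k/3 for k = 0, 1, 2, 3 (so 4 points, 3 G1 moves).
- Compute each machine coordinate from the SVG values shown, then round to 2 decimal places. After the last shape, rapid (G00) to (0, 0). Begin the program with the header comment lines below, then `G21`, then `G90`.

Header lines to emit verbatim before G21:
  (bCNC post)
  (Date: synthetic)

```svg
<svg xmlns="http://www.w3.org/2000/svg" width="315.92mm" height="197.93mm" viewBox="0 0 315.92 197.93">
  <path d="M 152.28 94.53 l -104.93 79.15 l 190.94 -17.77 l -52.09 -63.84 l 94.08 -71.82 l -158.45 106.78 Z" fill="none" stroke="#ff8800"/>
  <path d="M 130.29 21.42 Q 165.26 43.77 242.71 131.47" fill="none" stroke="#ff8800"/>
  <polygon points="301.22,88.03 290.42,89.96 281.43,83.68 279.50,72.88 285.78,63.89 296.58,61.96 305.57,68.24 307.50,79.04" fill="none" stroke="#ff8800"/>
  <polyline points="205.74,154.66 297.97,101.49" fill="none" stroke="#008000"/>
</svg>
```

(bCNC post)
(Date: synthetic)
G21
G90
G00 X152.28 Y103.40
M3 S873
G1 X47.35 Y24.25 F638
G1 X238.29 Y42.02
G1 X186.20 Y105.86
G1 X280.28 Y177.68
G1 X121.83 Y70.90
G1 X152.28 Y103.40
M5
G00 X130.29 Y176.51
M3 S873
G1 X158.32 Y154.35 F638
G1 X195.80 Y117.67
G1 X242.71 Y66.46
M5
G00 X301.22 Y109.90
M3 S873
G1 X290.42 Y107.97 F638
G1 X281.43 Y114.25
G1 X279.50 Y125.05
G1 X285.78 Y134.04
G1 X296.58 Y135.97
G1 X305.57 Y129.69
G1 X307.50 Y118.89
G1 X301.22 Y109.90
M5
G00 X205.74 Y43.27
M3 S427
G1 X297.97 Y96.44 F1922
M5
G00 X0.00 Y0.00

1 u = 1 mm; y_m = 197.93 − y.

[1] `<path>` closed polygon, #ff8800→cut S873 F638: (152.28,103.40) → (47.35,24.25) → (238.29,42.02) → (186.20,105.86) → (280.28,177.68) → (121.83,70.90) → (152.28,103.40) (closed)

[2] `<path>` quadratic bezier, #ff8800→cut S873 F638: (130.29,176.51) → (158.32,154.35) → (195.80,117.67) → (242.71,66.46)

[3] `<polygon>` regular polygon, #ff8800→cut S873 F638: (301.22,109.90) → (290.42,107.97) → (281.43,114.25) → (279.50,125.05) → (285.78,134.04) → (296.58,135.97) → (305.57,129.69) → (307.50,118.89) → (301.22,109.90) (closed)

[4] `<polyline>` line segment, #008000→score S427 F1922: (205.74,43.27) → (297.97,96.44)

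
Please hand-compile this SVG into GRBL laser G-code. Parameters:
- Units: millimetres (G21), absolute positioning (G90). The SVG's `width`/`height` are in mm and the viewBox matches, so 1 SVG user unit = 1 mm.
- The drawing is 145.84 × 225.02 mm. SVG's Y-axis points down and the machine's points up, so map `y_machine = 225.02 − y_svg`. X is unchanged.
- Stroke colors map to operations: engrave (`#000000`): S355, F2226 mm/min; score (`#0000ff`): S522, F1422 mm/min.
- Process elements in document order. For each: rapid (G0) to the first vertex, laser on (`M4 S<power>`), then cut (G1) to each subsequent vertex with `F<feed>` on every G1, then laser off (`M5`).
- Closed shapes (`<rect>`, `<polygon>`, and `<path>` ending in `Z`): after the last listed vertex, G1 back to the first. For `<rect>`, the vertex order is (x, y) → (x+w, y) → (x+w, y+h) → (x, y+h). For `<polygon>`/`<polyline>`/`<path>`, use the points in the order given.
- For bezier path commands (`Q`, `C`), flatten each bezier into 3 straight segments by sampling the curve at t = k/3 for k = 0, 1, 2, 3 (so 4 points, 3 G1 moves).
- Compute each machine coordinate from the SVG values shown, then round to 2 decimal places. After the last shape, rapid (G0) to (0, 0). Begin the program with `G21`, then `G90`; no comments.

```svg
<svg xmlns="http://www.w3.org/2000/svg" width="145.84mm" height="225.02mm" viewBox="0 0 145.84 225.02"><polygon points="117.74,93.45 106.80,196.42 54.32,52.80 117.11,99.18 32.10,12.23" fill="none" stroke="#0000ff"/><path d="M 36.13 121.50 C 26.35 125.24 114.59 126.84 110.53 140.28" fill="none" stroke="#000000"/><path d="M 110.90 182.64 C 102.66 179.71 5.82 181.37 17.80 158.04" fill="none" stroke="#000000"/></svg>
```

1 u = 1 mm; y_m = 225.02 − y.

[1] `<polygon>` closed polygon, #0000ff→score S522 F1422: (117.74,131.57) → (106.80,28.60) → (54.32,172.22) → (117.11,125.84) → (32.10,212.79) → (117.74,131.57) (closed)

[2] `<path>` cubic bezier, #000000→engrave S355 F2226: (36.13,103.52) → (51.97,99.98) → (90.87,94.75) → (110.53,84.74)

[3] `<path>` cubic bezier, #000000→engrave S355 F2226: (110.90,42.38) → (80.44,44.88) → (34.78,50.88) → (17.80,66.98)

G21
G90
G0 X117.74 Y131.57
M4 S522
G1 X106.80 Y28.60 F1422
G1 X54.32 Y172.22 F1422
G1 X117.11 Y125.84 F1422
G1 X32.10 Y212.79 F1422
G1 X117.74 Y131.57 F1422
M5
G0 X36.13 Y103.52
M4 S355
G1 X51.97 Y99.98 F2226
G1 X90.87 Y94.75 F2226
G1 X110.53 Y84.74 F2226
M5
G0 X110.90 Y42.38
M4 S355
G1 X80.44 Y44.88 F2226
G1 X34.78 Y50.88 F2226
G1 X17.80 Y66.98 F2226
M5
G0 X0.00 Y0.00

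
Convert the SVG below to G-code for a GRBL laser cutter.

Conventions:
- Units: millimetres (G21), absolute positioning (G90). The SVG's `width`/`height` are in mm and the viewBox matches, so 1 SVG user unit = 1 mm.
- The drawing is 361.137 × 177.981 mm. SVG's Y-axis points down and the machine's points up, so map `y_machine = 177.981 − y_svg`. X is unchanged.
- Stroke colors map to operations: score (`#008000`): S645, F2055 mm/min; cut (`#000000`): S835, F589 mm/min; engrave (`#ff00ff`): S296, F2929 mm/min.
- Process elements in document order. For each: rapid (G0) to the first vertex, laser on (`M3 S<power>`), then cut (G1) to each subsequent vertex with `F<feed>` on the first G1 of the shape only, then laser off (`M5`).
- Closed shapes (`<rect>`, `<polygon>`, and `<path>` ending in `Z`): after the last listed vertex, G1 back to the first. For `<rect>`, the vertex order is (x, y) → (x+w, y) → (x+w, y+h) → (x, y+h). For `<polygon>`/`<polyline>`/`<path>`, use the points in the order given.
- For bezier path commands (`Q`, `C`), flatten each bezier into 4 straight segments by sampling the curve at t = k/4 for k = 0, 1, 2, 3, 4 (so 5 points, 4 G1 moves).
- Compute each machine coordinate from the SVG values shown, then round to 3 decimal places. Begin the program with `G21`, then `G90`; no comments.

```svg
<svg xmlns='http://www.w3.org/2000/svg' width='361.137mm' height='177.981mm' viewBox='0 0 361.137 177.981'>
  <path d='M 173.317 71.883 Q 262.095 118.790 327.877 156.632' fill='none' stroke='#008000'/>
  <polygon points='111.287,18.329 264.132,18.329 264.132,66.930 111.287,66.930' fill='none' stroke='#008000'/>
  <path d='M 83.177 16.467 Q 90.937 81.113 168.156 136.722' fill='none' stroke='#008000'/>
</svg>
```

viewBox `0 0 361.137 177.981` with mm width/height → 1 unit = 1 mm. Flip: y_m = 177.981 − y_svg.

**Shape 1** — `<path>` quadratic bezier, stroke `#008000` → score (S645, F2055). Control points (SVG): P0=(173.317,71.883), P1=(262.095,118.790), P2=(327.877,156.632); sampled at t=k/4. Machine vertices: (173.317,106.098) → (216.269,83.211) → (256.346,61.457) → (293.549,40.837) → (327.877,21.349). Open path.

**Shape 2** — `<polygon>` rectangle, stroke `#008000` → score (S645, F2055). Machine vertices: (111.287,159.652) → (264.132,159.652) → (264.132,111.051) → (111.287,111.051) → (111.287,159.652). Closed: final G1 returns to the first vertex.

**Shape 3** — `<path>` quadratic bezier, stroke `#008000` → score (S645, F2055). Control points (SVG): P0=(83.177,16.467), P1=(90.937,81.113), P2=(168.156,136.722); sampled at t=k/4. Machine vertices: (83.177,161.514) → (91.398,129.756) → (108.302,99.127) → (133.888,69.628) → (168.156,41.259). Open path.

G21
G90
G0 X173.317 Y106.098
M3 S645
G1 X216.269 Y83.211 F2055
G1 X256.346 Y61.457
G1 X293.549 Y40.837
G1 X327.877 Y21.349
M5
G0 X111.287 Y159.652
M3 S645
G1 X264.132 Y159.652 F2055
G1 X264.132 Y111.051
G1 X111.287 Y111.051
G1 X111.287 Y159.652
M5
G0 X83.177 Y161.514
M3 S645
G1 X91.398 Y129.756 F2055
G1 X108.302 Y99.127
G1 X133.888 Y69.628
G1 X168.156 Y41.259
M5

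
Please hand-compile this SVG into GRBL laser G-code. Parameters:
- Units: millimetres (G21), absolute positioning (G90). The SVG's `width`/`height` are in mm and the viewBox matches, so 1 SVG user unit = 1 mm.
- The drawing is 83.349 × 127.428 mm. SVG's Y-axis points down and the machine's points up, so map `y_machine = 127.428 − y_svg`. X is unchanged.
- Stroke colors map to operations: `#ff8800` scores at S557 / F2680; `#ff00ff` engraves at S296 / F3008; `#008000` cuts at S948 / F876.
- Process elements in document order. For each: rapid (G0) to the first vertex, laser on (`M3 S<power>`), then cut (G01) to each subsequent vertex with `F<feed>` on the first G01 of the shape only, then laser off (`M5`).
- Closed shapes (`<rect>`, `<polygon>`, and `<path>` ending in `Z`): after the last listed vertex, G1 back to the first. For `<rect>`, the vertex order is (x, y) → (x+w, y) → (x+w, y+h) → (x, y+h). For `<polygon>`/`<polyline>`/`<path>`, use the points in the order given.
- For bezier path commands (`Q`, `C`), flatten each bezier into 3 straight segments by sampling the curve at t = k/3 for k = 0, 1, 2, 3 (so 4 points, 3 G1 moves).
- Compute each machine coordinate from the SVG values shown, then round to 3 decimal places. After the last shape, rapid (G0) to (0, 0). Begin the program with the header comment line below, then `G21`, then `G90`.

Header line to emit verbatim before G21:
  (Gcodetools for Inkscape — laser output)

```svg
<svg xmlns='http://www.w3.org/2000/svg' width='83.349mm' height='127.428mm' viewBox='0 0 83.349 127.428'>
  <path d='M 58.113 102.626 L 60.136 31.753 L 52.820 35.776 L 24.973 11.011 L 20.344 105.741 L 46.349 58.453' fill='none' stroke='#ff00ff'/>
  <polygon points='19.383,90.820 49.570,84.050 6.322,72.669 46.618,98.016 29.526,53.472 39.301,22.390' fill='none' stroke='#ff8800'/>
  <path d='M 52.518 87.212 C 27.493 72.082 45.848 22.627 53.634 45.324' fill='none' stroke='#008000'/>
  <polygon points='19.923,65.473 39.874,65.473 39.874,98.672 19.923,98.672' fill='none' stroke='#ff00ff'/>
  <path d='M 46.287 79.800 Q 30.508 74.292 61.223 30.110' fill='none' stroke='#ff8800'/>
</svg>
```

Since the viewBox matches the mm dimensions, user units are millimetres directly. The only transform is the Y-flip y_m = 127.428 − y_svg.

Shape 1 is a open polyline drawn with `<path>`. Its stroke #ff00ff means engrave at S296, F3008. After flipping Y the toolpath is (58.113,24.802) → (60.136,95.675) → (52.820,91.652) → (24.973,116.417) → (20.344,21.687) → (46.349,68.975).

Shape 2 is a closed polygon drawn with `<polygon>`. Its stroke #ff8800 means score at S557, F2680. After flipping Y the toolpath is (19.383,36.608) → (49.570,43.378) → (6.322,54.759) → (46.618,29.412) → (29.526,73.956) → (39.301,105.038) → (19.383,36.608), returning to the start.

Shape 3 is a cubic bezier drawn with `<path>`. Its stroke #008000 means cut at S948, F876. After flipping Y the toolpath is (52.518,40.216) → (39.955,62.844) → (44.323,84.694) → (53.634,82.104).

Shape 4 is a rectangle drawn with `<polygon>`. Its stroke #ff00ff means engrave at S296, F3008. After flipping Y the toolpath is (19.923,61.955) → (39.874,61.955) → (39.874,28.756) → (19.923,28.756) → (19.923,61.955), returning to the start.

Shape 5 is a quadratic bezier drawn with `<path>`. Its stroke #ff8800 means score at S557, F2680. After flipping Y the toolpath is (46.287,47.628) → (40.934,55.597) → (45.912,72.160) → (61.223,97.318).

(Gcodetools for Inkscape — laser output)
G21
G90
G0 X58.113 Y24.802
M3 S296
G01 X60.136 Y95.675 F3008
G01 X52.820 Y91.652
G01 X24.973 Y116.417
G01 X20.344 Y21.687
G01 X46.349 Y68.975
M5
G0 X19.383 Y36.608
M3 S557
G01 X49.570 Y43.378 F2680
G01 X6.322 Y54.759
G01 X46.618 Y29.412
G01 X29.526 Y73.956
G01 X39.301 Y105.038
G01 X19.383 Y36.608
M5
G0 X52.518 Y40.216
M3 S948
G01 X39.955 Y62.844 F876
G01 X44.323 Y84.694
G01 X53.634 Y82.104
M5
G0 X19.923 Y61.955
M3 S296
G01 X39.874 Y61.955 F3008
G01 X39.874 Y28.756
G01 X19.923 Y28.756
G01 X19.923 Y61.955
M5
G0 X46.287 Y47.628
M3 S557
G01 X40.934 Y55.597 F2680
G01 X45.912 Y72.160
G01 X61.223 Y97.318
M5
G0 X0.000 Y0.000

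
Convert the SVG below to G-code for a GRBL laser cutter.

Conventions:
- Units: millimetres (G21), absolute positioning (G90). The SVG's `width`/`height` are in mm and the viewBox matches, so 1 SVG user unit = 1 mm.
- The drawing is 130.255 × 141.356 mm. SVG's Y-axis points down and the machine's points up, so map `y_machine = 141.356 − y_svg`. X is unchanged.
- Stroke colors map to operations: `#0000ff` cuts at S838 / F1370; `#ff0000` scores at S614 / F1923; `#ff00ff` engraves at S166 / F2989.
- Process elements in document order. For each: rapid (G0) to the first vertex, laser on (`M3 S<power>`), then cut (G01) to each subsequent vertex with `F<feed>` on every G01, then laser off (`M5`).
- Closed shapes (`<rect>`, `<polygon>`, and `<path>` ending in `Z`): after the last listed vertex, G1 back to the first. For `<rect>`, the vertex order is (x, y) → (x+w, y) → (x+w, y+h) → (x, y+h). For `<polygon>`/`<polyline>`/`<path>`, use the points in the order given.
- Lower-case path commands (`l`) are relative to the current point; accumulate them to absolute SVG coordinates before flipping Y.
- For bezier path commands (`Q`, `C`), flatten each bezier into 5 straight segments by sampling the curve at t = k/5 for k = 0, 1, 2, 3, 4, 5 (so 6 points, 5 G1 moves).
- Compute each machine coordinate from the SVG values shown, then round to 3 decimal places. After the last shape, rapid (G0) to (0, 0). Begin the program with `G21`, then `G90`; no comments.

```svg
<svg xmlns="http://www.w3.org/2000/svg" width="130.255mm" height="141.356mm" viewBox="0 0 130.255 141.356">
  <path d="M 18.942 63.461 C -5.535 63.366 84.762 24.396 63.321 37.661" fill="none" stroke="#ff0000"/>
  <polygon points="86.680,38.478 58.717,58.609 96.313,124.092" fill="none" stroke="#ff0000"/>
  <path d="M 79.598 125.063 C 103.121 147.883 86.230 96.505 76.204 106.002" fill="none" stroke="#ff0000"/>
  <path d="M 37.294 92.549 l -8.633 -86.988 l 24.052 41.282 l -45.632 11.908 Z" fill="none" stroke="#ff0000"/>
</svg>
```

1 u = 1 mm; y_m = 141.356 − y.

[1] `<path>` cubic bezier, #ff0000→score S614 F1923: (18.942,77.895) → (16.217,81.888) → (30.164,90.838) → (49.913,100.371) → (64.589,106.115) → (63.321,103.695)

[2] `<polygon>` closed polygon, #ff0000→score S614 F1923: (86.680,102.878) → (58.717,82.747) → (96.313,17.264) → (86.680,102.878) (closed)

[3] `<path>` cubic bezier, #ff0000→score S614 F1923: (79.598,16.293) → (89.240,10.424) → (91.453,15.879) → (88.505,26.175) → (82.665,34.828) → (76.204,35.354)

[4] `<path>` closed polygon, #ff0000→score S614 F1923: (37.294,48.807) → (28.661,135.795) → (52.713,94.513) → (7.081,82.605) → (37.294,48.807) (closed)

G21
G90
G0 X18.942 Y77.895
M3 S614
G01 X16.217 Y81.888 F1923
G01 X30.164 Y90.838 F1923
G01 X49.913 Y100.371 F1923
G01 X64.589 Y106.115 F1923
G01 X63.321 Y103.695 F1923
M5
G0 X86.680 Y102.878
M3 S614
G01 X58.717 Y82.747 F1923
G01 X96.313 Y17.264 F1923
G01 X86.680 Y102.878 F1923
M5
G0 X79.598 Y16.293
M3 S614
G01 X89.240 Y10.424 F1923
G01 X91.453 Y15.879 F1923
G01 X88.505 Y26.175 F1923
G01 X82.665 Y34.828 F1923
G01 X76.204 Y35.354 F1923
M5
G0 X37.294 Y48.807
M3 S614
G01 X28.661 Y135.795 F1923
G01 X52.713 Y94.513 F1923
G01 X7.081 Y82.605 F1923
G01 X37.294 Y48.807 F1923
M5
G0 X0.000 Y0.000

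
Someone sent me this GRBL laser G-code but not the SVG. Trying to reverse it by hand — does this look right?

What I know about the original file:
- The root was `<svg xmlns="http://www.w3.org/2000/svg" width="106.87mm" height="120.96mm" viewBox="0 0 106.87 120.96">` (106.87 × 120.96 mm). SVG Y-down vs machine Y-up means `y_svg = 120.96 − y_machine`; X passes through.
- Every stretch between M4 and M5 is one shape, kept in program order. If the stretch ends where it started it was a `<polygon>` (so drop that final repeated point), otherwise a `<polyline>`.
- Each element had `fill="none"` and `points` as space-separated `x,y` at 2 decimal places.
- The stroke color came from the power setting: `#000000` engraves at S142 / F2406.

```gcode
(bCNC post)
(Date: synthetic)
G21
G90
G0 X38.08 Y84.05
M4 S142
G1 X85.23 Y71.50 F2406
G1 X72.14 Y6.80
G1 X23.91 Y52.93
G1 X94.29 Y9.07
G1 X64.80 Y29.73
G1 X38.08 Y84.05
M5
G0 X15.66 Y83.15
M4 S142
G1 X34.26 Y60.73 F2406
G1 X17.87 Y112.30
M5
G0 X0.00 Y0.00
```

<svg xmlns="http://www.w3.org/2000/svg" width="106.87mm" height="120.96mm" viewBox="0 0 106.87 120.96">
  <polygon points="38.08,36.91 85.23,49.46 72.14,114.16 23.91,68.03 94.29,111.89 64.80,91.23" fill="none" stroke="#000000"/>
  <polyline points="15.66,37.81 34.26,60.23 17.87,8.66" fill="none" stroke="#000000"/>
</svg>

Machine Y-up, SVG Y-down with viewBox height 120.96, so y_svg = 120.96 − y_machine; X carries over. Every run uses S142, so all elements get stroke `#000000` (engrave).

Run 1: The run returns to its start, so emit a `<polygon>` with points (Y-flipped): 38.08,36.91 85.23,49.46 72.14,114.16 23.91,68.03 94.29,111.89 64.80,91.23.

Run 2: The run is open, so emit a `<polyline>` with points (Y-flipped): 15.66,37.81 34.26,60.23 17.87,8.66.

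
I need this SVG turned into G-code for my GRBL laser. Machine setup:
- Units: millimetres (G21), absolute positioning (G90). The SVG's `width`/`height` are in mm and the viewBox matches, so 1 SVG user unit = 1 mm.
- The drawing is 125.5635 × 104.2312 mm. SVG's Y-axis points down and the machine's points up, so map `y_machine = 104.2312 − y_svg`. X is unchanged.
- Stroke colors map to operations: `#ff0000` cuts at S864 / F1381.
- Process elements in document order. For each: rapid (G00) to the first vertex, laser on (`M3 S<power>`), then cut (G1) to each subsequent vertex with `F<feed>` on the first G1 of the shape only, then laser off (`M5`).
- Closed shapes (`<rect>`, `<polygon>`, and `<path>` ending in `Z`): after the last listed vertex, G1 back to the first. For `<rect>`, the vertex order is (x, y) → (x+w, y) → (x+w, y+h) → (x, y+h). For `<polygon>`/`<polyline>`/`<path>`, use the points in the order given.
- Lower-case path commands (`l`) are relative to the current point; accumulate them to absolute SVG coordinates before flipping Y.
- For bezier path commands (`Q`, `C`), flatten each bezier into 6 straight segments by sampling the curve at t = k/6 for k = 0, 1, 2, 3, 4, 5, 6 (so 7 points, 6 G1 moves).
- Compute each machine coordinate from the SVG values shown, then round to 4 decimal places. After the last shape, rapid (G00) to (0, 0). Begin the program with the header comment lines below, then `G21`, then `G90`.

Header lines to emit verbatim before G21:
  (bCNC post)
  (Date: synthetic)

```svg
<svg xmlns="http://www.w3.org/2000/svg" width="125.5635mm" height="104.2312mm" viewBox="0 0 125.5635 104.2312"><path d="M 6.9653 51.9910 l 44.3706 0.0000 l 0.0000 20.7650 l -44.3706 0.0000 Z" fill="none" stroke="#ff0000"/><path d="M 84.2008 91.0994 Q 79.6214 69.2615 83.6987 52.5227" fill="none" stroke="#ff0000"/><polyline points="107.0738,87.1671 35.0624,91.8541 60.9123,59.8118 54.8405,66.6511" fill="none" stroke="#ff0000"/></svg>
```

(bCNC post)
(Date: synthetic)
G21
G90
G00 X6.9653 Y52.2402
M3 S864
G1 X51.3359 Y52.2402 F1381
G1 X51.3359 Y31.4752
G1 X6.9653 Y31.4752
G1 X6.9653 Y52.2402
M5
G00 X84.2008 Y13.1318
M3 S864
G1 X82.9148 Y20.2695 F1381
G1 X82.1097 Y27.1238
G1 X81.7856 Y33.6949
G1 X81.9424 Y39.9827
G1 X82.5801 Y45.9873
G1 X83.6987 Y51.7085
M5
G00 X107.0738 Y17.0641
M3 S864
G1 X35.0624 Y12.3771 F1381
G1 X60.9123 Y44.4194
G1 X54.8405 Y37.5801
M5
G00 X0.0000 Y0.0000

1 u = 1 mm; y_m = 104.2312 − y.

[1] `<path>` rectangle, #ff0000→cut S864 F1381: (6.9653,52.2402) → (51.3359,52.2402) → (51.3359,31.4752) → (6.9653,31.4752) → (6.9653,52.2402) (closed)

[2] `<path>` quadratic bezier, #ff0000→cut S864 F1381: (84.2008,13.1318) → (82.9148,20.2695) → (82.1097,27.1238) → (81.7856,33.6949) → (81.9424,39.9827) → (82.5801,45.9873) → (83.6987,51.7085)

[3] `<polyline>` open polyline, #ff0000→cut S864 F1381: (107.0738,17.0641) → (35.0624,12.3771) → (60.9123,44.4194) → (54.8405,37.5801)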